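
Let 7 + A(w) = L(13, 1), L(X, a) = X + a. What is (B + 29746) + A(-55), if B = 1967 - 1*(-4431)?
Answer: 36151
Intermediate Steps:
A(w) = 7 (A(w) = -7 + (13 + 1) = -7 + 14 = 7)
B = 6398 (B = 1967 + 4431 = 6398)
(B + 29746) + A(-55) = (6398 + 29746) + 7 = 36144 + 7 = 36151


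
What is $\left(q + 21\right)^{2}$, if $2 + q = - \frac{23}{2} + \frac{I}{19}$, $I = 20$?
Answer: $\frac{105625}{1444} \approx 73.147$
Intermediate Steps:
$q = - \frac{473}{38}$ ($q = -2 + \left(- \frac{23}{2} + \frac{20}{19}\right) = -2 - \frac{397}{38} = - \frac{473}{38} \approx -12.447$)
$\left(q + 21\right)^{2} = \left(- \frac{473}{38} + 21\right)^{2} = \left(\frac{325}{38}\right)^{2} = \frac{105625}{1444}$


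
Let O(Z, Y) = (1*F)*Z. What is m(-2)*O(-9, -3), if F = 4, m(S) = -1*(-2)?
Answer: -72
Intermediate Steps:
m(S) = 2
O(Z, Y) = 4*Z (O(Z, Y) = (1*4)*Z = 4*Z)
m(-2)*O(-9, -3) = 2*(4*(-9)) = 2*(-36) = -72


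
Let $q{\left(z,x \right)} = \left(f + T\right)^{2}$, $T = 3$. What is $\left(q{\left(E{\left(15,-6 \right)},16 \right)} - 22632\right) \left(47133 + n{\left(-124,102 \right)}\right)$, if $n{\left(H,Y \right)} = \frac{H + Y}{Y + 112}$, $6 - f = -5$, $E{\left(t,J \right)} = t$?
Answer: $- \frac{113149683920}{107} \approx -1.0575 \cdot 10^{9}$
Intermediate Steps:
$f = 11$ ($f = 6 - -5 = 6 + 5 = 11$)
$q{\left(z,x \right)} = 196$ ($q{\left(z,x \right)} = \left(11 + 3\right)^{2} = 14^{2} = 196$)
$n{\left(H,Y \right)} = \frac{H + Y}{112 + Y}$
$\left(q{\left(E{\left(15,-6 \right)},16 \right)} - 22632\right) \left(47133 + n{\left(-124,102 \right)}\right) = \left(196 - 22632\right) \left(47133 + \frac{-124 + 102}{112 + 102}\right) = - 22436 \left(47133 + \frac{1}{214} \left(-22\right)\right) = - 22436 \left(47133 - \frac{11}{107}\right) = \left(-22436\right) \frac{5043220}{107} = - \frac{113149683920}{107}$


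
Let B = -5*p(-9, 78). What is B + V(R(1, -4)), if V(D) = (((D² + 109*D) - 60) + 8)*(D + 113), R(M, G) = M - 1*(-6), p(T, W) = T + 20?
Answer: 91145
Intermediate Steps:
p(T, W) = 20 + T
R(M, G) = 6 + M (R(M, G) = M + 6 = 6 + M)
B = -55 (B = -5*(20 - 9) = -5*11 = -55)
V(D) = (113 + D)*(-52 + D² + 109*D) (V(D) = ((-60 + D² + 109*D) + 8)*(113 + D) = (-52 + D² + 109*D)*(113 + D) = (113 + D)*(-52 + D² + 109*D))
B + V(R(1, -4)) = -55 + (-5876 + (6 + 1)³ + 222*(6 + 1)² + 12265*(6 + 1)) = -55 + (-5876 + 7³ + 222*7² + 12265*7) = -55 + (-5876 + 343 + 222*49 + 85855) = -55 + (-5876 + 343 + 10878 + 85855) = -55 + 91200 = 91145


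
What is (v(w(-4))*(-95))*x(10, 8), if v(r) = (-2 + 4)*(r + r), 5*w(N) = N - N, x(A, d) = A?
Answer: 0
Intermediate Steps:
w(N) = 0 (w(N) = (N - N)/5 = (⅕)*0 = 0)
v(r) = 4*r (v(r) = 2*(2*r) = 4*r)
(v(w(-4))*(-95))*x(10, 8) = ((4*0)*(-95))*10 = (0*(-95))*10 = 0*10 = 0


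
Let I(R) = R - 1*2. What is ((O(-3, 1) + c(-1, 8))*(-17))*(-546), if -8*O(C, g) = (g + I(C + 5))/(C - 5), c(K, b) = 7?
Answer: 2083809/32 ≈ 65119.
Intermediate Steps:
I(R) = -2 + R (I(R) = R - 2 = -2 + R)
O(C, g) = -(3 + C + g)/(8*(-5 + C)) (O(C, g) = -(g + (-2 + (C + 5)))/(8*(C - 5)) = -(g + (-2 + (5 + C)))/(8*(-5 + C)) = -(g + (3 + C))/(8*(-5 + C)) = -(3 + C + g)/(8*(-5 + C)))
((O(-3, 1) + c(-1, 8))*(-17))*(-546) = (((-3 - 1*(-3) - 1*1)/(8*(-5 - 3)) + 7)*(-17))*(-546) = (((⅛)*(-3 + 3 - 1)/(-8) + 7)*(-17))*(-546) = (((⅛)*(-⅛)*(-1) + 7)*(-17))*(-546) = ((1/64 + 7)*(-17))*(-546) = ((449/64)*(-17))*(-546) = -7633/64*(-546) = 2083809/32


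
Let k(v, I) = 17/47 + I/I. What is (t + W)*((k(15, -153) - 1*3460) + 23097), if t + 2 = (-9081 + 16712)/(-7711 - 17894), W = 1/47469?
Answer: -859345890281824/19041952005 ≈ -45129.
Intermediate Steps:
k(v, I) = 64/47 (k(v, I) = 17*(1/47) + 1 = 17/47 + 1 = 64/47)
W = 1/47469 ≈ 2.1066e-5
t = -58841/25605 (t = -2 + (-9081 + 16712)/(-7711 - 17894) = -2 + 7631/(-25605) = -2 + 7631*(-1/25605) = -2 - 7631/25605 = -58841/25605 ≈ -2.2980)
(t + W)*((k(15, -153) - 1*3460) + 23097) = (-58841/25605 + 1/47469)*((64/47 - 1*3460) + 23097) = -931032608*((64/47 - 3460) + 23097)/405147915 = -931032608*(-162556/47 + 23097)/405147915 = -931032608/405147915*923003/47 = -859345890281824/19041952005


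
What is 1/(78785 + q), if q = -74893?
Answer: 1/3892 ≈ 0.00025694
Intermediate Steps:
1/(78785 + q) = 1/(78785 - 74893) = 1/3892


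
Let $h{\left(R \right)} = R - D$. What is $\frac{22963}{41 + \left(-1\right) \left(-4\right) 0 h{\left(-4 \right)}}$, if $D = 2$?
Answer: $\frac{22963}{41} \approx 560.07$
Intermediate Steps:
$h{\left(R \right)} = -2 + R$ ($h{\left(R \right)} = R - 2 = -2 + R$)
$\frac{22963}{41 + \left(-1\right) \left(-4\right) 0 h{\left(-4 \right)}} = \frac{22963}{41 + \left(-1\right) \left(-4\right) 0 \left(-2 - 4\right)} = \frac{22963}{41 + 4 \cdot 0 \left(-6\right)} = \frac{22963}{41 + 0 \left(-6\right)} = \frac{22963}{41 + 0} = \frac{22963}{41}$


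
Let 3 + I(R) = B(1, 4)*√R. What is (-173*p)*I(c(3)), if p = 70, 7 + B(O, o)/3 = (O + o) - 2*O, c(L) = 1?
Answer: 181650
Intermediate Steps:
B(O, o) = -21 - 3*O + 3*o (B(O, o) = -21 + 3*((O + o) - 2*O) = -21 + 3*(o - O) = -21 + (-3*O + 3*o) = -21 - 3*O + 3*o)
I(R) = -3 - 12*√R (I(R) = -3 + (-21 - 3*1 + 3*4)*√R = -3 + (-21 - 3 + 12)*√R = -3 - 12*√R)
(-173*p)*I(c(3)) = (-173*70)*(-3 - 12*√1) = -12110*(-3 - 12*1) = -12110*(-3 - 12) = -12110*(-15) = 181650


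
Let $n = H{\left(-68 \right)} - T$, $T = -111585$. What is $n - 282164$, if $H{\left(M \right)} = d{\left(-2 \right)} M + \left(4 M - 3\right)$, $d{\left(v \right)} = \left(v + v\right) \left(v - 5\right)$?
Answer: $-172758$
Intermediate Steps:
$d{\left(v \right)} = 2 v \left(-5 + v\right)$
$H{\left(M \right)} = -3 + 32 M$ ($H{\left(M \right)} = 2 \left(-2\right) \left(-5 - 2\right) M + \left(4 M - 3\right) = 2 \left(-2\right) \left(-7\right) M + \left(-3 + 4 M\right) = 28 M + \left(-3 + 4 M\right) = -3 + 32 M$)
$n = 109406$ ($n = \left(-3 + 32 \left(-68\right)\right) - -111585 = \left(-3 - 2176\right) + 111585 = -2179 + 111585 = 109406$)
$n - 282164 = 109406 - 282164 = -172758$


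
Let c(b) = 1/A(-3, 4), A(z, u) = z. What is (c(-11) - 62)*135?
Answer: -8415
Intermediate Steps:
c(b) = -1/3 (c(b) = 1/(-3) = -1/3)
(c(-11) - 62)*135 = (-1/3 - 62)*135 = -187/3*135 = -8415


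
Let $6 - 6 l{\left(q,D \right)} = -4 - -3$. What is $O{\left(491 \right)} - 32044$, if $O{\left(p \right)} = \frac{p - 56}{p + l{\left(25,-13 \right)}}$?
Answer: $- \frac{94623322}{2953} \approx -32043.0$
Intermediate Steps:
$l{\left(q,D \right)} = \frac{7}{6}$ ($l{\left(q,D \right)} = 1 - \frac{-4 - -3}{6} = 1 - \frac{-4 + 3}{6} = 1 - - \frac{1}{6} = 1 + \frac{1}{6} = \frac{7}{6}$)
$O{\left(p \right)} = \frac{-56 + p}{\frac{7}{6} + p}$ ($O{\left(p \right)} = \frac{p - 56}{p + \frac{7}{6}} = \frac{-56 + p}{\frac{7}{6} + p}$)
$O{\left(491 \right)} - 32044 = \frac{6 \left(-56 + 491\right)}{7 + 6 \cdot 491} - 32044 = 6 \frac{1}{7 + 2946} \cdot 435 - 32044 = 6 \cdot \frac{1}{2953} \cdot 435 - 32044 = \frac{2610}{2953} - 32044 = - \frac{94623322}{2953}$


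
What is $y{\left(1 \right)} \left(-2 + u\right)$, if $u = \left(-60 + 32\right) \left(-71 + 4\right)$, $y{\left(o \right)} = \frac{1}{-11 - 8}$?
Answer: $- \frac{1874}{19} \approx -98.632$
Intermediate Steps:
$y{\left(o \right)} = - \frac{1}{19}$ ($y{\left(o \right)} = \frac{1}{-19} = - \frac{1}{19}$)
$u = 1876$ ($u = \left(-28\right) \left(-67\right) = 1876$)
$y{\left(1 \right)} \left(-2 + u\right) = - \frac{-2 + 1876}{19} = \left(- \frac{1}{19}\right) 1874 = - \frac{1874}{19}$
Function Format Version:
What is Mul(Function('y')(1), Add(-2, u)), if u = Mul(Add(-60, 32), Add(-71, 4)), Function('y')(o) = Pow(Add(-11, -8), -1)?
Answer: Rational(-1874, 19) ≈ -98.632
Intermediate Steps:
Function('y')(o) = Rational(-1, 19) (Function('y')(o) = Pow(-19, -1) = Rational(-1, 19))
u = 1876 (u = Mul(-28, -67) = 1876)
Mul(Function('y')(1), Add(-2, u)) = Mul(Rational(-1, 19), Add(-2, 1876)) = Mul(Rational(-1, 19), 1874) = Rational(-1874, 19)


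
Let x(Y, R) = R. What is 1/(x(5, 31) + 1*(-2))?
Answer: 1/29 ≈ 0.034483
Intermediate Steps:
1/(x(5, 31) + 1*(-2)) = 1/(31 + 1*(-2)) = 1/(31 - 2) = 1/29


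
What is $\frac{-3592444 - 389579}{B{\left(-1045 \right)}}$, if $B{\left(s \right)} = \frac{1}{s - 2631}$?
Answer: $14637916548$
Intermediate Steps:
$B{\left(s \right)} = \frac{1}{-2631 + s}$
$\frac{-3592444 - 389579}{B{\left(-1045 \right)}} = \frac{-3592444 - 389579}{\frac{1}{-2631 - 1045}} = \frac{-3592444 - 389579}{\frac{1}{-3676}} = - \frac{3982023}{- \frac{1}{3676}} = \left(-3982023\right) \left(-3676\right) = 14637916548$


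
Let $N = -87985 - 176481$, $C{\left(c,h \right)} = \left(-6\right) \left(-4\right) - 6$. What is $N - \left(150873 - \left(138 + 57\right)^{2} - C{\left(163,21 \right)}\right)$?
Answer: $-377296$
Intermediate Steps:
$C{\left(c,h \right)} = 18$ ($C{\left(c,h \right)} = 24 - 6 = 18$)
$N = -264466$ ($N = -87985 - 176481 = -264466$)
$N - \left(150873 - \left(138 + 57\right)^{2} - C{\left(163,21 \right)}\right) = -264466 + \left(\left(\left(138 + 57\right)^{2} - 150873\right) + 18\right) = -264466 + \left(\left(195^{2} - 150873\right) + 18\right) = -264466 + \left(\left(38025 - 150873\right) + 18\right) = -264466 + \left(-112848 + 18\right) = -264466 - 112830 = -377296$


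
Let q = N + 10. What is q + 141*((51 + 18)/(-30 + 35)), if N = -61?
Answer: 9474/5 ≈ 1894.8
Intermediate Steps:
q = -51 (q = -61 + 10 = -51)
q + 141*((51 + 18)/(-30 + 35)) = -51 + 141*((51 + 18)/(-30 + 35)) = -51 + 141*(69/5) = -51 + 9729/5 = 9474/5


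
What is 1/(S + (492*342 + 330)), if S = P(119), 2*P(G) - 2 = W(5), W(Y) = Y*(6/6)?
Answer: 2/337195 ≈ 5.9313e-6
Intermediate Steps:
W(Y) = Y (W(Y) = Y*(6*(⅙)) = Y*1 = Y)
P(G) = 7/2 (P(G) = 1 + (½)*5 = 1 + 5/2 = 7/2)
S = 7/2 ≈ 3.5000
1/(S + (492*342 + 330)) = 1/(7/2 + (492*342 + 330)) = 1/(7/2 + (168264 + 330)) = 1/(7/2 + 168594) = 1/(337195/2) = 2/337195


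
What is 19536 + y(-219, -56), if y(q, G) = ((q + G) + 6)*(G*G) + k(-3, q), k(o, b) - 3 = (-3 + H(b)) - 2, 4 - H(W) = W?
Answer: -823827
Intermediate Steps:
H(W) = 4 - W
k(o, b) = 2 - b (k(o, b) = 3 + ((-3 + (4 - b)) - 2) = 3 + ((1 - b) - 2) = 3 + (-1 - b) = 2 - b)
y(q, G) = 2 - q + G²*(6 + G + q) (y(q, G) = ((q + G) + 6)*(G*G) + (2 - q) = ((G + q) + 6)*G² + (2 - q) = (6 + G + q)*G² + (2 - q) = G²*(6 + G + q) + (2 - q) = 2 - q + G²*(6 + G + q))
19536 + y(-219, -56) = 19536 + (2 + (-56)³ - 1*(-219) + 6*(-56)² - 219*(-56)²) = 19536 + (2 - 175616 + 219 + 6*3136 - 219*3136) = 19536 + (2 - 175616 + 219 + 18816 - 686784) = 19536 - 843363 = -823827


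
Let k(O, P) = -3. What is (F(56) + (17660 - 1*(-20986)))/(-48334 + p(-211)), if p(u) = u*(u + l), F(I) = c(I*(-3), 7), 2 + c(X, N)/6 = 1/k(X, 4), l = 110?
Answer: -38632/27023 ≈ -1.4296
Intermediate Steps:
c(X, N) = -14 (c(X, N) = -12 + 6/(-3) = -12 + 6*(-⅓) = -12 - 2 = -14)
F(I) = -14
p(u) = u*(110 + u) (p(u) = u*(u + 110) = u*(110 + u))
(F(56) + (17660 - 1*(-20986)))/(-48334 + p(-211)) = (-14 + (17660 - 1*(-20986)))/(-48334 - 211*(110 - 211)) = (-14 + (17660 + 20986))/(-48334 - 211*(-101)) = (-14 + 38646)/(-48334 + 21311) = 38632/(-27023) = 38632*(-1/27023) = -38632/27023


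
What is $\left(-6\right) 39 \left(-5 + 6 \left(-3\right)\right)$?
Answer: $5382$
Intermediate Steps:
$\left(-6\right) 39 \left(-5 + 6 \left(-3\right)\right) = - 234 \left(-5 - 18\right) = \left(-234\right) \left(-23\right) = 5382$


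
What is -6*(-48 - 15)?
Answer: 378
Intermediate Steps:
-6*(-48 - 15) = -6*(-63) = 378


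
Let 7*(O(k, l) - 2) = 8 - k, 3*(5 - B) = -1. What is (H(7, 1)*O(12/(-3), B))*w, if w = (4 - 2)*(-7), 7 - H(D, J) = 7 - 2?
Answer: -104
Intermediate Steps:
H(D, J) = 2 (H(D, J) = 7 - (7 - 2) = 7 - 1*5 = 7 - 5 = 2)
B = 16/3 (B = 5 - ⅓*(-1) = 5 + ⅓ = 16/3 ≈ 5.3333)
O(k, l) = 22/7 - k/7 (O(k, l) = 2 + (8 - k)/7 = 2 + (8/7 - k/7) = 22/7 - k/7)
w = -14 (w = 2*(-7) = -14)
(H(7, 1)*O(12/(-3), B))*w = (2*(22/7 - 12/(7*(-3))))*(-14) = (2*(22/7 - 12*(-1)/(7*3)))*(-14) = (2*(22/7 - ⅐*(-4)))*(-14) = (2*(22/7 + 4/7))*(-14) = (2*(26/7))*(-14) = (52/7)*(-14) = -104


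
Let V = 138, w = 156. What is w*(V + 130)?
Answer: 41808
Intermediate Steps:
w*(V + 130) = 156*(138 + 130) = 156*268 = 41808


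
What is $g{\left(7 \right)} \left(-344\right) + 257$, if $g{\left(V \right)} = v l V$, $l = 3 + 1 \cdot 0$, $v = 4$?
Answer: $-28639$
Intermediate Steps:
$l = 3$ ($l = 3 + 0 = 3$)
$g{\left(V \right)} = 12 V$ ($g{\left(V \right)} = 4 \cdot 3 V = 12 V$)
$g{\left(7 \right)} \left(-344\right) + 257 = 12 \cdot 7 \left(-344\right) + 257 = 84 \left(-344\right) + 257 = -28896 + 257 = -28639$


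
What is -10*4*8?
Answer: -320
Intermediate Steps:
-10*4*8 = -40*8 = -320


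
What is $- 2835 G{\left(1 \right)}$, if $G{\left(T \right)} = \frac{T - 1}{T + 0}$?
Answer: $0$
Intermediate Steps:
$G{\left(T \right)} = \frac{-1 + T}{T}$
$- 2835 G{\left(1 \right)} = - 2835 \frac{-1 + 1}{1} = - 2835 \cdot 1 \cdot 0 = \left(-2835\right) 0 = 0$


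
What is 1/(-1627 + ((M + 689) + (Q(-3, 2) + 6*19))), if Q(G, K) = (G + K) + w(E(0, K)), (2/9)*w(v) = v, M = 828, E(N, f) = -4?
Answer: -1/15 ≈ -0.066667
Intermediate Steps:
w(v) = 9*v/2
Q(G, K) = -18 + G + K (Q(G, K) = (G + K) + (9/2)*(-4) = (G + K) - 18 = -18 + G + K)
1/(-1627 + ((M + 689) + (Q(-3, 2) + 6*19))) = 1/(-1627 + ((828 + 689) + ((-18 - 3 + 2) + 6*19))) = 1/(-1627 + (1517 + (-19 + 114))) = 1/(-1627 + (1517 + 95)) = 1/(-1627 + 1612) = 1/(-15) = -1/15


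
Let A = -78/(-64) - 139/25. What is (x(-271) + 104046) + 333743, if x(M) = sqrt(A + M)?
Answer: 437789 + I*sqrt(440546)/40 ≈ 4.3779e+5 + 16.593*I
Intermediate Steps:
A = -3473/800 (A = -78*(-1/64) - 139*1/25 = 39/32 - 139/25 = -3473/800 ≈ -4.3412)
x(M) = sqrt(-3473/800 + M)
(x(-271) + 104046) + 333743 = (sqrt(-6946 + 1600*(-271))/40 + 104046) + 333743 = (sqrt(-6946 - 433600)/40 + 104046) + 333743 = (sqrt(-440546)/40 + 104046) + 333743 = ((I*sqrt(440546))/40 + 104046) + 333743 = (I*sqrt(440546)/40 + 104046) + 333743 = (104046 + I*sqrt(440546)/40) + 333743 = 437789 + I*sqrt(440546)/40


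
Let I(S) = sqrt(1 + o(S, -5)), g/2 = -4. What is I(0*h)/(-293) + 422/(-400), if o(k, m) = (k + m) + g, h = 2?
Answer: -211/200 - 2*I*sqrt(3)/293 ≈ -1.055 - 0.011823*I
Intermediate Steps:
g = -8 (g = 2*(-4) = -8)
o(k, m) = -8 + k + m (o(k, m) = (k + m) - 8 = -8 + k + m)
I(S) = sqrt(-12 + S) (I(S) = sqrt(1 + (-8 + S - 5)) = sqrt(1 + (-13 + S)) = sqrt(-12 + S))
I(0*h)/(-293) + 422/(-400) = sqrt(-12 + 0*2)/(-293) + 422/(-400) = sqrt(-12 + 0)*(-1/293) + 422*(-1/400) = sqrt(-12)*(-1/293) - 211/200 = (2*I*sqrt(3))*(-1/293) - 211/200 = -2*I*sqrt(3)/293 - 211/200 = -211/200 - 2*I*sqrt(3)/293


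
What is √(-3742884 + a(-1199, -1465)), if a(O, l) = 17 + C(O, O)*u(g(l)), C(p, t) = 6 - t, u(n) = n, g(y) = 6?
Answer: I*√3735637 ≈ 1932.8*I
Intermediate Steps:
a(O, l) = 53 - 6*O (a(O, l) = 17 + (6 - O)*6 = 17 + (36 - 6*O) = 53 - 6*O)
√(-3742884 + a(-1199, -1465)) = √(-3742884 + (53 - 6*(-1199))) = √(-3742884 + (53 + 7194)) = √(-3742884 + 7247) = √(-3735637) = I*√3735637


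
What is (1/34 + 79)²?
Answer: 7219969/1156 ≈ 6245.6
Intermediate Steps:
(1/34 + 79)² = (2687/34)² = 7219969/1156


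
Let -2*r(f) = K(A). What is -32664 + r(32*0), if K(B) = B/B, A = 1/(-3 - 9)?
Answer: -65329/2 ≈ -32665.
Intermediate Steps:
A = -1/12 (A = 1/(-12) = -1/12 ≈ -0.083333)
K(B) = 1
r(f) = -½ (r(f) = -½*1 = -½)
-32664 + r(32*0) = -32664 - ½ = -65329/2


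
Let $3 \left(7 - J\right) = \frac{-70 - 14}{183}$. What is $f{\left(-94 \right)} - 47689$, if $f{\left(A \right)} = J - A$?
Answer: $- \frac{8708576}{183} \approx -47588.0$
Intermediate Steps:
$J = \frac{1309}{183}$ ($J = 7 - \frac{\left(-70 - 14\right) \frac{1}{183}}{3} = 7 - \frac{\left(-84\right) \frac{1}{183}}{3} = 7 - - \frac{28}{183} = 7 + \frac{28}{183} = \frac{1309}{183} \approx 7.153$)
$f{\left(A \right)} = \frac{1309}{183} - A$
$f{\left(-94 \right)} - 47689 = \left(\frac{1309}{183} - -94\right) - 47689 = \left(\frac{1309}{183} + 94\right) - 47689 = \frac{18511}{183} - 47689 = - \frac{8708576}{183}$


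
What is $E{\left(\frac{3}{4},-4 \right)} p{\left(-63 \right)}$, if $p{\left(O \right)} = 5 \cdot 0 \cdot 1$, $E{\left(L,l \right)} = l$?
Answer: $0$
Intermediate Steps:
$p{\left(O \right)} = 0$ ($p{\left(O \right)} = 0 \cdot 1 = 0$)
$E{\left(\frac{3}{4},-4 \right)} p{\left(-63 \right)} = \left(-4\right) 0 = 0$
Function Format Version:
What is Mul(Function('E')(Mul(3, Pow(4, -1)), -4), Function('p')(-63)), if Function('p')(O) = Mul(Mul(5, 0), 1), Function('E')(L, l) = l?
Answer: 0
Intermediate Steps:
Function('p')(O) = 0 (Function('p')(O) = Mul(0, 1) = 0)
Mul(Function('E')(Mul(3, Pow(4, -1)), -4), Function('p')(-63)) = Mul(-4, 0) = 0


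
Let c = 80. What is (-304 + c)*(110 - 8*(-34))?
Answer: -85568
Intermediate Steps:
(-304 + c)*(110 - 8*(-34)) = (-304 + 80)*(110 - 8*(-34)) = -224*(110 + 272) = -224*382 = -85568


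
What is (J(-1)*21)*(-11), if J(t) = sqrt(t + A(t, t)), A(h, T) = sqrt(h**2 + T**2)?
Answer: -231*sqrt(-1 + sqrt(2)) ≈ -148.67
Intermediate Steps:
A(h, T) = sqrt(T**2 + h**2)
J(t) = sqrt(t + sqrt(2)*sqrt(t**2)) (J(t) = sqrt(t + sqrt(t**2 + t**2)) = sqrt(t + sqrt(2*t**2)) = sqrt(t + sqrt(2)*sqrt(t**2)))
(J(-1)*21)*(-11) = (sqrt(-1 + sqrt(2)*sqrt((-1)**2))*21)*(-11) = (sqrt(-1 + sqrt(2)*sqrt(1))*21)*(-11) = (sqrt(-1 + sqrt(2)*1)*21)*(-11) = (sqrt(-1 + sqrt(2))*21)*(-11) = (21*sqrt(-1 + sqrt(2)))*(-11) = -231*sqrt(-1 + sqrt(2))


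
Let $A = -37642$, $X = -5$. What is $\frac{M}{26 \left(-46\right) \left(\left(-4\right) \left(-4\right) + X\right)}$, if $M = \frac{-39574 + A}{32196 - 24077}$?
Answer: $\frac{19304}{26703391} \approx 0.0007229$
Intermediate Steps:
$M = - \frac{77216}{8119}$ ($M = \frac{-39574 - 37642}{32196 - 24077} = - \frac{77216}{8119} \approx -9.5105$)
$\frac{M}{26 \left(-46\right) \left(\left(-4\right) \left(-4\right) + X\right)} = - \frac{77216}{8119 \cdot 26 \left(-46\right) \left(\left(-4\right) \left(-4\right) - 5\right)} = - \frac{77216}{8119 \left(- 1196 \left(16 - 5\right)\right)} = - \frac{77216}{8119 \left(\left(-1196\right) 11\right)} = - \frac{77216}{8119 \left(-13156\right)} = \left(- \frac{77216}{8119}\right) \left(- \frac{1}{13156}\right) = \frac{19304}{26703391}$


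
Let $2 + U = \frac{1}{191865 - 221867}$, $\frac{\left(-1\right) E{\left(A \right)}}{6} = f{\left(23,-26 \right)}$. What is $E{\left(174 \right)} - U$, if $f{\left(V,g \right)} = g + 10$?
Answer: $\frac{2940197}{30002} \approx 98.0$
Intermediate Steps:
$f{\left(V,g \right)} = 10 + g$
$E{\left(A \right)} = 96$ ($E{\left(A \right)} = - 6 \left(10 - 26\right) = \left(-6\right) \left(-16\right) = 96$)
$U = - \frac{60005}{30002}$ ($U = -2 + \frac{1}{191865 - 221867} = -2 + \frac{1}{-30002} = -2 - \frac{1}{30002} = - \frac{60005}{30002} \approx -2.0$)
$E{\left(174 \right)} - U = 96 - - \frac{60005}{30002} = 96 + \frac{60005}{30002} = \frac{2940197}{30002}$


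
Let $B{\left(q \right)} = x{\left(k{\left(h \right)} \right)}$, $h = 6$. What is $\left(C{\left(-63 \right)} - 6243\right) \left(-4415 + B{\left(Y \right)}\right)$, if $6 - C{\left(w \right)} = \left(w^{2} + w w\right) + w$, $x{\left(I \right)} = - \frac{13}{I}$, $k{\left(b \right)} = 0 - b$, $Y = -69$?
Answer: $62273904$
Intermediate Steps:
$k{\left(b \right)} = - b$
$B{\left(q \right)} = \frac{13}{6}$ ($B{\left(q \right)} = - \frac{13}{\left(-1\right) 6} = - \frac{13}{-6} = \left(-13\right) \left(- \frac{1}{6}\right) = \frac{13}{6}$)
$C{\left(w \right)} = 6 - w - 2 w^{2}$ ($C{\left(w \right)} = 6 - \left(\left(w^{2} + w w\right) + w\right) = 6 - \left(\left(w^{2} + w^{2}\right) + w\right) = 6 - \left(2 w^{2} + w\right) = 6 - \left(w + 2 w^{2}\right) = 6 - w - 2 w^{2}$)
$\left(C{\left(-63 \right)} - 6243\right) \left(-4415 + B{\left(Y \right)}\right) = \left(\left(6 - -63 - 2 \left(-63\right)^{2}\right) - 6243\right) \left(-4415 + \frac{13}{6}\right) = \left(\left(6 + 63 - 7938\right) - 6243\right) \left(- \frac{26477}{6}\right) = \left(-7869 - 6243\right) \left(- \frac{26477}{6}\right) = \left(-14112\right) \left(- \frac{26477}{6}\right) = 62273904$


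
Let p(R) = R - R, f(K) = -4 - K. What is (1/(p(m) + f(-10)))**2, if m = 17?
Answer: 1/36 ≈ 0.027778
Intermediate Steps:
p(R) = 0
(1/(p(m) + f(-10)))**2 = (1/(0 + (-4 - 1*(-10))))**2 = (1/(0 + (-4 + 10)))**2 = (1/(0 + 6))**2 = (1/6)**2 = 1/36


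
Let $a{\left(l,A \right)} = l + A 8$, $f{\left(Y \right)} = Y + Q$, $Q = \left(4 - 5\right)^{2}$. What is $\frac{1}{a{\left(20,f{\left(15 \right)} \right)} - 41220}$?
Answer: $- \frac{1}{41072} \approx -2.4347 \cdot 10^{-5}$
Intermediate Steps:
$Q = 1$ ($Q = \left(-1\right)^{2} = 1$)
$f{\left(Y \right)} = 1 + Y$ ($f{\left(Y \right)} = Y + 1 = 1 + Y$)
$a{\left(l,A \right)} = l + 8 A$
$\frac{1}{a{\left(20,f{\left(15 \right)} \right)} - 41220} = \frac{1}{\left(20 + 8 \left(1 + 15\right)\right) - 41220} = \frac{1}{\left(20 + 8 \cdot 16\right) - 41220} = \frac{1}{\left(20 + 128\right) - 41220} = \frac{1}{148 - 41220} = \frac{1}{-41072} = - \frac{1}{41072}$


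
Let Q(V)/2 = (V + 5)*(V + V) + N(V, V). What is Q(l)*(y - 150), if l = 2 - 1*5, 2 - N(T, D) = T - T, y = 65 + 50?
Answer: 700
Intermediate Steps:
y = 115
N(T, D) = 2 (N(T, D) = 2 - (T - T) = 2 - 1*0 = 2 + 0 = 2)
l = -3 (l = 2 - 5 = -3)
Q(V) = 4 + 4*V*(5 + V) (Q(V) = 2*((V + 5)*(V + V) + 2) = 2*((5 + V)*(2*V) + 2) = 2*(2*V*(5 + V) + 2) = 2*(2 + 2*V*(5 + V)) = 4 + 4*V*(5 + V))
Q(l)*(y - 150) = (4 + 4*(-3)**2 + 20*(-3))*(115 - 150) = (4 + 4*9 - 60)*(-35) = (4 + 36 - 60)*(-35) = -20*(-35) = 700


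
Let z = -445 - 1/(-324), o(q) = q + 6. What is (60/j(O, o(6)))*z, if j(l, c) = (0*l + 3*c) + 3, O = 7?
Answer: -720895/1053 ≈ -684.61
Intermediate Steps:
o(q) = 6 + q
j(l, c) = 3 + 3*c (j(l, c) = (0 + 3*c) + 3 = 3*c + 3 = 3 + 3*c)
z = -144179/324 (z = -445 - 1*(-1/324) = -445 + 1/324 = -144179/324 ≈ -445.00)
(60/j(O, o(6)))*z = (60/(3 + 3*(6 + 6)))*(-144179/324) = (60/(3 + 3*12))*(-144179/324) = (60/(3 + 36))*(-144179/324) = (60/39)*(-144179/324) = (60*(1/39))*(-144179/324) = (20/13)*(-144179/324) = -720895/1053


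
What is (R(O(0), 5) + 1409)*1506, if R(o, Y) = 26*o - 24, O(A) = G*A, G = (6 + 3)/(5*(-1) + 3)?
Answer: 2085810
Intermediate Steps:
G = -9/2 (G = 9/(-5 + 3) = 9/(-2) = 9*(-1/2) = -9/2 ≈ -4.5000)
O(A) = -9*A/2
R(o, Y) = -24 + 26*o
(R(O(0), 5) + 1409)*1506 = ((-24 + 26*(-9/2*0)) + 1409)*1506 = ((-24 + 26*0) + 1409)*1506 = ((-24 + 0) + 1409)*1506 = (-24 + 1409)*1506 = 1385*1506 = 2085810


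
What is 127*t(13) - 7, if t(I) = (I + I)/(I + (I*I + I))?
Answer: 149/15 ≈ 9.9333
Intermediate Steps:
t(I) = 2*I/(I**2 + 2*I) (t(I) = (2*I)/(I + (I**2 + I)) = (2*I)/(I + (I + I**2)) = (2*I)/(I**2 + 2*I) = 2*I/(I**2 + 2*I))
127*t(13) - 7 = 127*(2/(2 + 13)) - 7 = 127*(2/15) - 7 = 254/15 - 7 = 149/15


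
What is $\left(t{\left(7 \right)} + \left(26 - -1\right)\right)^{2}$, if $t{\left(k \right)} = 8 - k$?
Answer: $784$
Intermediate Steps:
$\left(t{\left(7 \right)} + \left(26 - -1\right)\right)^{2} = \left(\left(8 - 7\right) + \left(26 - -1\right)\right)^{2} = \left(\left(8 - 7\right) + \left(26 + 1\right)\right)^{2} = \left(1 + 27\right)^{2} = 28^{2} = 784$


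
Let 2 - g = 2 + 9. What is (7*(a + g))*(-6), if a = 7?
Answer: 84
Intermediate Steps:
g = -9 (g = 2 - (2 + 9) = 2 - 1*11 = 2 - 11 = -9)
(7*(a + g))*(-6) = (7*(7 - 9))*(-6) = (7*(-2))*(-6) = -14*(-6) = 84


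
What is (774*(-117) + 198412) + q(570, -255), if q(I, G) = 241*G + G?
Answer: 46144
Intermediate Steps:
q(I, G) = 242*G
(774*(-117) + 198412) + q(570, -255) = (774*(-117) + 198412) + 242*(-255) = (-90558 + 198412) - 61710 = 107854 - 61710 = 46144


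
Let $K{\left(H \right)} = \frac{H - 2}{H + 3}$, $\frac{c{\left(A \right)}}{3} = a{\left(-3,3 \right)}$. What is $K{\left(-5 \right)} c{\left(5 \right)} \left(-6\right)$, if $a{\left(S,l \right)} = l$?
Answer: $-189$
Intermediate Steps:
$c{\left(A \right)} = 9$ ($c{\left(A \right)} = 3 \cdot 3 = 9$)
$K{\left(H \right)} = \frac{-2 + H}{3 + H}$
$K{\left(-5 \right)} c{\left(5 \right)} \left(-6\right) = \frac{-2 - 5}{3 - 5} \cdot 9 \left(-6\right) = \frac{1}{-2} \left(-7\right) 9 \left(-6\right) = \left(- \frac{1}{2}\right) \left(-7\right) 9 \left(-6\right) = \frac{7}{2} \cdot 9 \left(-6\right) = \frac{63}{2} \left(-6\right) = -189$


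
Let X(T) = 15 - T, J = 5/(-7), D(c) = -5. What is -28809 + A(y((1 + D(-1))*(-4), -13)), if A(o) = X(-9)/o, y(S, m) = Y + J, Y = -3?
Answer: -374601/13 ≈ -28815.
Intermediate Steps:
J = -5/7 (J = 5*(-⅐) = -5/7 ≈ -0.71429)
y(S, m) = -26/7 (y(S, m) = -3 - 5/7 = -26/7)
A(o) = 24/o (A(o) = (15 - 1*(-9))/o = (15 + 9)/o = 24/o)
-28809 + A(y((1 + D(-1))*(-4), -13)) = -28809 + 24/(-26/7) = -28809 + 24*(-7/26) = -28809 - 84/13 = -374601/13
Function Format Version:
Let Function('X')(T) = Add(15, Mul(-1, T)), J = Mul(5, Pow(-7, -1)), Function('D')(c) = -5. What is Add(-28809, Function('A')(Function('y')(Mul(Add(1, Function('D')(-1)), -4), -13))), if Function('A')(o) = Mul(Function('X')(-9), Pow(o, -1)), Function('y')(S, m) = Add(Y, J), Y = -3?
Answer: Rational(-374601, 13) ≈ -28815.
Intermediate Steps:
J = Rational(-5, 7) (J = Mul(5, Rational(-1, 7)) = Rational(-5, 7) ≈ -0.71429)
Function('y')(S, m) = Rational(-26, 7) (Function('y')(S, m) = Add(-3, Rational(-5, 7)) = Rational(-26, 7))
Function('A')(o) = Mul(24, Pow(o, -1)) (Function('A')(o) = Mul(Add(15, Mul(-1, -9)), Pow(o, -1)) = Mul(Add(15, 9), Pow(o, -1)) = Mul(24, Pow(o, -1)))
Add(-28809, Function('A')(Function('y')(Mul(Add(1, Function('D')(-1)), -4), -13))) = Add(-28809, Mul(24, Pow(Rational(-26, 7), -1))) = Add(-28809, Mul(24, Rational(-7, 26))) = Add(-28809, Rational(-84, 13)) = Rational(-374601, 13)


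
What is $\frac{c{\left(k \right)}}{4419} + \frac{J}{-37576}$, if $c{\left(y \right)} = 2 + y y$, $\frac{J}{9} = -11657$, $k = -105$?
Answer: $\frac{877961099}{166048344} \approx 5.2874$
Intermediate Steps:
$J = -104913$ ($J = 9 \left(-11657\right) = -104913$)
$c{\left(y \right)} = 2 + y^{2}$
$\frac{c{\left(k \right)}}{4419} + \frac{J}{-37576} = \frac{2 + \left(-105\right)^{2}}{4419} - \frac{104913}{-37576} = \left(2 + 11025\right) \frac{1}{4419} - - \frac{104913}{37576} = 11027 \cdot \frac{1}{4419} + \frac{104913}{37576} = \frac{11027}{4419} + \frac{104913}{37576} = \frac{877961099}{166048344}$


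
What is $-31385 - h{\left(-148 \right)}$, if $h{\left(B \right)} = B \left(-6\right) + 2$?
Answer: $-32275$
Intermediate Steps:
$h{\left(B \right)} = 2 - 6 B$ ($h{\left(B \right)} = - 6 B + 2 = 2 - 6 B$)
$-31385 - h{\left(-148 \right)} = -31385 - \left(2 - -888\right) = -31385 - \left(2 + 888\right) = -31385 - 890 = -32275$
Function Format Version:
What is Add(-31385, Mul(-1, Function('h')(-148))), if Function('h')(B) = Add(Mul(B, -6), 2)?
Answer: -32275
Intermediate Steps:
Function('h')(B) = Add(2, Mul(-6, B)) (Function('h')(B) = Add(Mul(-6, B), 2) = Add(2, Mul(-6, B)))
Add(-31385, Mul(-1, Function('h')(-148))) = Add(-31385, Mul(-1, Add(2, Mul(-6, -148)))) = Add(-31385, Mul(-1, Add(2, 888))) = Add(-31385, Mul(-1, 890)) = Add(-31385, -890) = -32275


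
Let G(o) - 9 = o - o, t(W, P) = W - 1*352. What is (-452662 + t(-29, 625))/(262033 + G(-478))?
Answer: -453043/262042 ≈ -1.7289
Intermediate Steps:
t(W, P) = -352 + W (t(W, P) = W - 352 = -352 + W)
G(o) = 9 (G(o) = 9 + (o - o) = 9 + 0 = 9)
(-452662 + t(-29, 625))/(262033 + G(-478)) = (-452662 + (-352 - 29))/(262033 + 9) = (-452662 - 381)/262042 = -453043*1/262042 = -453043/262042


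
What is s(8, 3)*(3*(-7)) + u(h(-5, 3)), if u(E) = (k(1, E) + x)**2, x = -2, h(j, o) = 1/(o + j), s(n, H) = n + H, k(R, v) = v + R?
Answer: -915/4 ≈ -228.75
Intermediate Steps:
k(R, v) = R + v
s(n, H) = H + n
h(j, o) = 1/(j + o)
u(E) = (-1 + E)**2 (u(E) = ((1 + E) - 2)**2 = (-1 + E)**2)
s(8, 3)*(3*(-7)) + u(h(-5, 3)) = (3 + 8)*(3*(-7)) + (-1 + 1/(-5 + 3))**2 = 11*(-21) + (-1 + 1/(-2))**2 = -231 + (-1 - 1/2)**2 = -231 + (-3/2)**2 = -231 + 9/4 = -915/4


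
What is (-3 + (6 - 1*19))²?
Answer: 256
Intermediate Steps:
(-3 + (6 - 1*19))² = (-3 + (6 - 19))² = (-3 - 13)² = (-16)² = 256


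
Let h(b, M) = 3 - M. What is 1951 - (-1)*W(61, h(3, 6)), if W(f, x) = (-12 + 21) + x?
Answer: 1957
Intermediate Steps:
W(f, x) = 9 + x
1951 - (-1)*W(61, h(3, 6)) = 1951 - (-1)*(9 + (3 - 1*6)) = 1951 - (-1)*(9 + (3 - 6)) = 1951 - (-1)*(9 - 3) = 1951 - (-1)*6 = 1951 - 1*(-6) = 1951 + 6 = 1957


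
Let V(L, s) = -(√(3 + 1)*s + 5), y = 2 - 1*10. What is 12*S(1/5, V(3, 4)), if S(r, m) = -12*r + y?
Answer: -624/5 ≈ -124.80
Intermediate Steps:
y = -8 (y = 2 - 10 = -8)
V(L, s) = -5 - 2*s (V(L, s) = -(√4*s + 5) = -(2*s + 5) = -(5 + 2*s) = -5 - 2*s)
S(r, m) = -8 - 12*r (S(r, m) = -12*r - 8 = -8 - 12*r)
12*S(1/5, V(3, 4)) = 12*(-8 - 12/5) = 12*(-52/5) = -624/5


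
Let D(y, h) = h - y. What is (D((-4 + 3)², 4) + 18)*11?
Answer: 231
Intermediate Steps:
(D((-4 + 3)², 4) + 18)*11 = ((4 - (-4 + 3)²) + 18)*11 = ((4 - 1*(-1)²) + 18)*11 = ((4 - 1*1) + 18)*11 = ((4 - 1) + 18)*11 = (3 + 18)*11 = 21*11 = 231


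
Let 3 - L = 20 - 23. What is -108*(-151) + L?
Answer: 16314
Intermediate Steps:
L = 6 (L = 3 - (20 - 23) = 3 - 1*(-3) = 3 + 3 = 6)
-108*(-151) + L = -108*(-151) + 6 = 16308 + 6 = 16314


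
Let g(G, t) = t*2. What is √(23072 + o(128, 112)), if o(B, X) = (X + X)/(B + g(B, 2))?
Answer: 2*√6281814/33 ≈ 151.90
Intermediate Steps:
g(G, t) = 2*t
o(B, X) = 2*X/(4 + B) (o(B, X) = (X + X)/(B + 2*2) = (2*X)/(B + 4) = (2*X)/(4 + B) = 2*X/(4 + B))
√(23072 + o(128, 112)) = √(23072 + 2*112/(4 + 128)) = √(23072 + 2*112/132) = √(23072 + 2*112*(1/132)) = √(23072 + 56/33) = √(761432/33) = 2*√6281814/33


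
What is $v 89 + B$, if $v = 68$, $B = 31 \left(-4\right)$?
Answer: $5928$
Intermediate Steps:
$B = -124$
$v 89 + B = 68 \cdot 89 - 124 = 6052 - 124 = 5928$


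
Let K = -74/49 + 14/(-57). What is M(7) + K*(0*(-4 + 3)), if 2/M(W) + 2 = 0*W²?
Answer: -1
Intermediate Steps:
M(W) = -1 (M(W) = 2/(-2 + 0*W²) = 2/(-2 + 0) = 2/(-2) = 2*(-½) = -1)
K = -4904/2793 (K = -74*1/49 + 14*(-1/57) = -74/49 - 14/57 = -4904/2793 ≈ -1.7558)
M(7) + K*(0*(-4 + 3)) = -1 - 0*(-4 + 3) = -1 - 0*(-1) = -1 - 4904/2793*0 = -1 + 0 = -1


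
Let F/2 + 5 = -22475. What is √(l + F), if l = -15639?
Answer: I*√60599 ≈ 246.17*I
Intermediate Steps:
F = -44960 (F = -10 + 2*(-22475) = -10 - 44950 = -44960)
√(l + F) = √(-15639 - 44960) = √(-60599) = I*√60599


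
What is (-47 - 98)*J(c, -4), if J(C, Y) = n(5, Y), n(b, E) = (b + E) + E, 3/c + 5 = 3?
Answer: 435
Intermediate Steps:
c = -3/2 (c = 3/(-5 + 3) = 3/(-2) = 3*(-1/2) = -3/2 ≈ -1.5000)
n(b, E) = b + 2*E (n(b, E) = (E + b) + E = b + 2*E)
J(C, Y) = 5 + 2*Y
(-47 - 98)*J(c, -4) = (-47 - 98)*(5 + 2*(-4)) = -145*(5 - 8) = -145*(-3) = 435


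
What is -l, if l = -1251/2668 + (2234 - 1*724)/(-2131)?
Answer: 6694561/5685508 ≈ 1.1775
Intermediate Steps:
l = -6694561/5685508 (l = -1251*1/2668 + (2234 - 724)*(-1/2131) = -1251/2668 + 1510*(-1/2131) = -1251/2668 - 1510/2131 = -6694561/5685508 ≈ -1.1775)
-l = -1*(-6694561/5685508) = 6694561/5685508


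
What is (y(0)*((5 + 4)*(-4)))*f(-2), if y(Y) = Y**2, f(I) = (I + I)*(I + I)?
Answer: 0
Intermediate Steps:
f(I) = 4*I**2 (f(I) = (2*I)*(2*I) = 4*I**2)
(y(0)*((5 + 4)*(-4)))*f(-2) = (0**2*((5 + 4)*(-4)))*(4*(-2)**2) = (0*(9*(-4)))*(4*4) = (0*(-36))*16 = 0*16 = 0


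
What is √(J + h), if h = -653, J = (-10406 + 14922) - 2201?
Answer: √1662 ≈ 40.768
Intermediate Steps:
J = 2315 (J = 4516 - 2201 = 2315)
√(J + h) = √(2315 - 653) = √1662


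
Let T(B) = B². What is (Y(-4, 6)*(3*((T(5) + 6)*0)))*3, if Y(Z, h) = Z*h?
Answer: 0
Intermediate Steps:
(Y(-4, 6)*(3*((T(5) + 6)*0)))*3 = ((-4*6)*(3*((5² + 6)*0)))*3 = -72*(25 + 6)*0*3 = -72*31*0*3 = -72*0*3 = -24*0*3 = 0*3 = 0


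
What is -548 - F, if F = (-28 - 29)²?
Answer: -3797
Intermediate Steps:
F = 3249 (F = (-57)² = 3249)
-548 - F = -548 - 1*3249 = -548 - 3249 = -3797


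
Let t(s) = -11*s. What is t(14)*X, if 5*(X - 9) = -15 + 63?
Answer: -14322/5 ≈ -2864.4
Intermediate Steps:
X = 93/5 (X = 9 + (-15 + 63)/5 = 9 + (⅕)*48 = 9 + 48/5 = 93/5 ≈ 18.600)
t(14)*X = -11*14*(93/5) = -154*93/5 = -14322/5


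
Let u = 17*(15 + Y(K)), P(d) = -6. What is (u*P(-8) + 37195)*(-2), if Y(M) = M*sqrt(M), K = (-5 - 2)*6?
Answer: -71330 - 8568*I*sqrt(42) ≈ -71330.0 - 55527.0*I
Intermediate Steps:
K = -42 (K = -7*6 = -42)
Y(M) = M**(3/2)
u = 255 - 714*I*sqrt(42) (u = 17*(15 + (-42)**(3/2)) = 17*(15 - 42*I*sqrt(42)) = 255 - 714*I*sqrt(42) ≈ 255.0 - 4627.3*I)
(u*P(-8) + 37195)*(-2) = ((255 - 714*I*sqrt(42))*(-6) + 37195)*(-2) = ((-1530 + 4284*I*sqrt(42)) + 37195)*(-2) = (35665 + 4284*I*sqrt(42))*(-2) = -71330 - 8568*I*sqrt(42)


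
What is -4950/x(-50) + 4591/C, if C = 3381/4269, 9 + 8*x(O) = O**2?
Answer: 16229056363/2807357 ≈ 5780.9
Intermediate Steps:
x(O) = -9/8 + O**2/8
C = 1127/1423 (C = 3381*(1/4269) = 1127/1423 ≈ 0.79199)
-4950/x(-50) + 4591/C = -4950/(-9/8 + (1/8)*(-50)**2) + 4591/(1127/1423) = -4950/(-9/8 + (1/8)*2500) + 4591*(1423/1127) = -4950/(-9/8 + 625/2) + 6532993/1127 = -4950/2491/8 + 6532993/1127 = -4950*8/2491 + 6532993/1127 = -39600/2491 + 6532993/1127 = 16229056363/2807357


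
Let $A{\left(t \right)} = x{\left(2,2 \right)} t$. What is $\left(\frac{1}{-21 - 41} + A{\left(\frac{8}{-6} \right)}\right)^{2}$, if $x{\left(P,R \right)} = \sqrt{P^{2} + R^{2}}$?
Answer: $\frac{492041}{34596} + \frac{8 \sqrt{2}}{93} \approx 14.344$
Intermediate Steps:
$A{\left(t \right)} = 2 t \sqrt{2}$ ($A{\left(t \right)} = \sqrt{2^{2} + 2^{2}} t = \sqrt{4 + 4} t = \sqrt{8} t = 2 \sqrt{2} t = 2 t \sqrt{2}$)
$\left(\frac{1}{-21 - 41} + A{\left(\frac{8}{-6} \right)}\right)^{2} = \left(\frac{1}{-21 - 41} + 2 \frac{8}{-6} \sqrt{2}\right)^{2} = \left(\frac{1}{-62} + 2 \cdot 8 \left(- \frac{1}{6}\right) \sqrt{2}\right)^{2} = \left(- \frac{1}{62} + 2 \left(- \frac{4}{3}\right) \sqrt{2}\right)^{2} = \left(- \frac{1}{62} - \frac{8 \sqrt{2}}{3}\right)^{2}$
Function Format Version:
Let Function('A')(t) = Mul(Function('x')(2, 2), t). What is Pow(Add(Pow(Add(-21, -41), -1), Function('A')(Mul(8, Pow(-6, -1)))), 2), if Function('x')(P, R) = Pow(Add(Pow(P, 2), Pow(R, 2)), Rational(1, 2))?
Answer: Add(Rational(492041, 34596), Mul(Rational(8, 93), Pow(2, Rational(1, 2)))) ≈ 14.344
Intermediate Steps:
Function('A')(t) = Mul(2, t, Pow(2, Rational(1, 2))) (Function('A')(t) = Mul(Pow(Add(Pow(2, 2), Pow(2, 2)), Rational(1, 2)), t) = Mul(Pow(Add(4, 4), Rational(1, 2)), t) = Mul(Pow(8, Rational(1, 2)), t) = Mul(Mul(2, Pow(2, Rational(1, 2))), t) = Mul(2, t, Pow(2, Rational(1, 2))))
Pow(Add(Pow(Add(-21, -41), -1), Function('A')(Mul(8, Pow(-6, -1)))), 2) = Pow(Add(Pow(Add(-21, -41), -1), Mul(2, Mul(8, Pow(-6, -1)), Pow(2, Rational(1, 2)))), 2) = Pow(Add(Pow(-62, -1), Mul(2, Mul(8, Rational(-1, 6)), Pow(2, Rational(1, 2)))), 2) = Pow(Add(Rational(-1, 62), Mul(2, Rational(-4, 3), Pow(2, Rational(1, 2)))), 2) = Pow(Add(Rational(-1, 62), Mul(Rational(-8, 3), Pow(2, Rational(1, 2)))), 2)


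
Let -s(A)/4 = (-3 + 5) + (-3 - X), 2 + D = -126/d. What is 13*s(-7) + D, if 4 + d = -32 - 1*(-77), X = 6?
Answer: 14716/41 ≈ 358.93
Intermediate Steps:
d = 41 (d = -4 + (-32 - 1*(-77)) = -4 + (-32 + 77) = -4 + 45 = 41)
D = -208/41 (D = -2 - 126/41 = -208/41 ≈ -5.0732)
s(A) = 28 (s(A) = -4*((-3 + 5) + (-3 - 1*6)) = -4*(2 + (-3 - 6)) = -4*(2 - 9) = -4*(-7) = 28)
13*s(-7) + D = 13*28 - 208/41 = 364 - 208/41 = 14716/41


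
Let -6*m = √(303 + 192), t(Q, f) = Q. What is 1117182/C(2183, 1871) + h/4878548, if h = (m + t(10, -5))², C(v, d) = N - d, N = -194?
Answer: -21800903107369/40296806480 - 5*√55/2439274 ≈ -541.01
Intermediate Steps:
C(v, d) = -194 - d
m = -√55/2 (m = -√(303 + 192)/6 = -√55/2 ≈ -3.7081)
h = (10 - √55/2)² (h = (-√55/2 + 10)² = (10 - √55/2)² ≈ 39.588)
1117182/C(2183, 1871) + h/4878548 = 1117182/(-194 - 1*1871) + ((20 - √55)²/4)/4878548 = 1117182/(-194 - 1871) + ((20 - √55)²/4)*(1/4878548) = 1117182/(-2065) + (20 - √55)²/19514192 = 1117182*(-1/2065) + (20 - √55)²/19514192 = -1117182/2065 + (20 - √55)²/19514192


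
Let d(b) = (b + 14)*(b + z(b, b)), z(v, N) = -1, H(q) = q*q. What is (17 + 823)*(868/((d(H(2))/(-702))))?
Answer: -9478560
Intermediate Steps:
H(q) = q²
d(b) = (-1 + b)*(14 + b) (d(b) = (b + 14)*(b - 1) = (14 + b)*(-1 + b) = (-1 + b)*(14 + b))
(17 + 823)*(868/((d(H(2))/(-702)))) = (17 + 823)*(868/(((-14 + (2²)² + 13*2²)/(-702)))) = 840*(868/(((-14 + 4² + 13*4)*(-1/702)))) = 840*(868/(((-14 + 16 + 52)*(-1/702)))) = 840*(868/((54*(-1/702)))) = 840*(868/(-1/13)) = 840*(868*(-13)) = 840*(-11284) = -9478560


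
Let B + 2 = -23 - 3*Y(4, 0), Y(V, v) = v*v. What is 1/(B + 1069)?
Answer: 1/1044 ≈ 0.00095785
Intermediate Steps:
Y(V, v) = v²
B = -25 (B = -2 + (-23 - 3*0²) = -2 + (-23 - 3*0) = -2 + (-23 + 0) = -2 - 23 = -25)
1/(B + 1069) = 1/(-25 + 1069) = 1/1044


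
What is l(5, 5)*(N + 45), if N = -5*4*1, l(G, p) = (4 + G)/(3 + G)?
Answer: 225/8 ≈ 28.125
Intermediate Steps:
l(G, p) = (4 + G)/(3 + G)
N = -20 (N = -20*1 = -20)
l(5, 5)*(N + 45) = ((4 + 5)/(3 + 5))*(-20 + 45) = (9/8)*25 = 225/8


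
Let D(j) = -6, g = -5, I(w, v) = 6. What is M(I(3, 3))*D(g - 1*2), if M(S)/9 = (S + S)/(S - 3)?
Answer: -216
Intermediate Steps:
M(S) = 18*S/(-3 + S) (M(S) = 9*((S + S)/(S - 3)) = 9*((2*S)/(-3 + S)) = 9*(2*S/(-3 + S)) = 18*S/(-3 + S))
M(I(3, 3))*D(g - 1*2) = (18*6/(-3 + 6))*(-6) = (18*6/3)*(-6) = (18*6*(⅓))*(-6) = 36*(-6) = -216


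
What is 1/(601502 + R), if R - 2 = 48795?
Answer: 1/650299 ≈ 1.5378e-6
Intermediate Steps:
R = 48797 (R = 2 + 48795 = 48797)
1/(601502 + R) = 1/(601502 + 48797) = 1/650299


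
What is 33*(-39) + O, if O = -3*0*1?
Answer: -1287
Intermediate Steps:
O = 0 (O = 0*1 = 0)
33*(-39) + O = 33*(-39) + 0 = -1287 + 0 = -1287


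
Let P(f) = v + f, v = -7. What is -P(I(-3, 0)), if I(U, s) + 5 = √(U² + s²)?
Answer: 9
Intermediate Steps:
I(U, s) = -5 + √(U² + s²)
P(f) = -7 + f
-P(I(-3, 0)) = -(-7 + (-5 + √((-3)² + 0²))) = -(-7 + (-5 + √(9 + 0))) = -(-7 + (-5 + √9)) = -(-7 + (-5 + 3)) = -(-7 - 2) = -1*(-9) = 9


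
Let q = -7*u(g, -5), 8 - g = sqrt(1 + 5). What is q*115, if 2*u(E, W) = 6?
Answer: -2415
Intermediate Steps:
g = 8 - sqrt(6) (g = 8 - sqrt(1 + 5) = 8 - sqrt(6) ≈ 5.5505)
u(E, W) = 3 (u(E, W) = (1/2)*6 = 3)
q = -21 (q = -7*3 = -21)
q*115 = -21*115 = -2415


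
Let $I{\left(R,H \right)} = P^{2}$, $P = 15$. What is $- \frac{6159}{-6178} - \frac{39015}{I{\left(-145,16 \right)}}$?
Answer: $- \frac{5325531}{30890} \approx -172.4$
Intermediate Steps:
$I{\left(R,H \right)} = 225$ ($I{\left(R,H \right)} = 15^{2} = 225$)
$- \frac{6159}{-6178} - \frac{39015}{I{\left(-145,16 \right)}} = - \frac{6159}{-6178} - \frac{39015}{225} = \left(-6159\right) \left(- \frac{1}{6178}\right) - \frac{867}{5} = \frac{6159}{6178} - \frac{867}{5} = - \frac{5325531}{30890}$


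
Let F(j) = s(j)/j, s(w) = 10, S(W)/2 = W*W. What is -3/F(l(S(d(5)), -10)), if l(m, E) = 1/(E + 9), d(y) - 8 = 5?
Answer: 3/10 ≈ 0.30000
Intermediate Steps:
d(y) = 13 (d(y) = 8 + 5 = 13)
S(W) = 2*W² (S(W) = 2*(W*W) = 2*W²)
l(m, E) = 1/(9 + E)
F(j) = 10/j
-3/F(l(S(d(5)), -10)) = -3*1/(10*(9 - 10)) = -3/(10/(1/(-1))) = -3/(10/(-1)) = -3/(10*(-1)) = -3/(-10) = -3*(-⅒) = 3/10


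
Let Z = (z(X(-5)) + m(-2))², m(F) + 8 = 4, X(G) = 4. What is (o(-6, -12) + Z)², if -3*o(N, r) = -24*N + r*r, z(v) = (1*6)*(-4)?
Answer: 473344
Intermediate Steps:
z(v) = -24 (z(v) = 6*(-4) = -24)
m(F) = -4 (m(F) = -8 + 4 = -4)
o(N, r) = 8*N - r²/3 (o(N, r) = -(-24*N + r*r)/3 = -(-24*N + r²)/3 = -(r² - 24*N)/3 = 8*N - r²/3)
Z = 784 (Z = (-24 - 4)² = (-28)² = 784)
(o(-6, -12) + Z)² = ((8*(-6) - ⅓*(-12)²) + 784)² = ((-48 - ⅓*144) + 784)² = ((-48 - 48) + 784)² = (-96 + 784)² = 688² = 473344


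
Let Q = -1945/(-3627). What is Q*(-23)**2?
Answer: 1028905/3627 ≈ 283.68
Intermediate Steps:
Q = 1945/3627 (Q = -1945*(-1/3627) = 1945/3627 ≈ 0.53626)
Q*(-23)**2 = (1945/3627)*(-23)**2 = (1945/3627)*529 = 1028905/3627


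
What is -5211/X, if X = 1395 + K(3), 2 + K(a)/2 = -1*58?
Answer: -1737/425 ≈ -4.0871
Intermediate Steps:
K(a) = -120 (K(a) = -4 + 2*(-1*58) = -4 + 2*(-58) = -4 - 116 = -120)
X = 1275 (X = 1395 - 120 = 1275)
-5211/X = -5211/1275 = -5211*1/1275 = -1737/425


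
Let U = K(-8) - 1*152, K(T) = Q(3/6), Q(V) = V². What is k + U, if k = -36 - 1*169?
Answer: -1427/4 ≈ -356.75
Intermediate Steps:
K(T) = ¼ (K(T) = (3/6)² = (3*(⅙))² = (½)² = ¼)
k = -205 (k = -36 - 169 = -205)
U = -607/4 (U = ¼ - 1*152 = ¼ - 152 = -607/4 ≈ -151.75)
k + U = -205 - 607/4 = -1427/4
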